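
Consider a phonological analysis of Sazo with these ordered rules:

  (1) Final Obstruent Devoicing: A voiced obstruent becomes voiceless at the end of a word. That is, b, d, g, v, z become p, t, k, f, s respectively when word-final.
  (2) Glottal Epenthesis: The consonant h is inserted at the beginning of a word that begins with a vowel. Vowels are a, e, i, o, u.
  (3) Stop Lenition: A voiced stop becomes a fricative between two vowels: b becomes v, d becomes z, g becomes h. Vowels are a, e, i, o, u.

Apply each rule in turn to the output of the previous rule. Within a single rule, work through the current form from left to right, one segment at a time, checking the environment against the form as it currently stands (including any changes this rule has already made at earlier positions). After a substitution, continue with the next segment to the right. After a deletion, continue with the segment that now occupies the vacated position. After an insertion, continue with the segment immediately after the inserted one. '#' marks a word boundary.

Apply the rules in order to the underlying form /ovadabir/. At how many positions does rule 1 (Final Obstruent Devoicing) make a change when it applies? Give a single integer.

(1) Final Obstruent Devoicing: no change — [ovadabir]
(2) Glottal Epenthesis: [ovadabir] → [hovadabir]
(3) Stop Lenition: [hovadabir] → [hovazavir]
Rule 1 changed 0 position(s).

0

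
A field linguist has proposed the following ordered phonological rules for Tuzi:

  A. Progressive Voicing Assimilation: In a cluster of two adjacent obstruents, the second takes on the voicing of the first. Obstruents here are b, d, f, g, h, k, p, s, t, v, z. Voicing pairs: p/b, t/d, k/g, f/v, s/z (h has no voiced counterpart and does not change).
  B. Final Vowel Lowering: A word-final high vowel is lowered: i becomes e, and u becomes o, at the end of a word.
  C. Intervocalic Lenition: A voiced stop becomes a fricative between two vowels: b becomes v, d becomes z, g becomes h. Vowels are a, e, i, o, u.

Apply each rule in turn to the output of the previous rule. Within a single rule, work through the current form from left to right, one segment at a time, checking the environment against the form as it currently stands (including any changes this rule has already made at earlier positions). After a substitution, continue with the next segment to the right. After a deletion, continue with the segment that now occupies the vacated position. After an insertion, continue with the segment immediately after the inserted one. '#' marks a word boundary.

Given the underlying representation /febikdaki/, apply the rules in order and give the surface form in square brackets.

A Progressive Voicing Assimilation: [febikdaki] → [febiktaki]
B Final Vowel Lowering: [febiktaki] → [febiktake]
C Intervocalic Lenition: [febiktake] → [feviktake]

[feviktake]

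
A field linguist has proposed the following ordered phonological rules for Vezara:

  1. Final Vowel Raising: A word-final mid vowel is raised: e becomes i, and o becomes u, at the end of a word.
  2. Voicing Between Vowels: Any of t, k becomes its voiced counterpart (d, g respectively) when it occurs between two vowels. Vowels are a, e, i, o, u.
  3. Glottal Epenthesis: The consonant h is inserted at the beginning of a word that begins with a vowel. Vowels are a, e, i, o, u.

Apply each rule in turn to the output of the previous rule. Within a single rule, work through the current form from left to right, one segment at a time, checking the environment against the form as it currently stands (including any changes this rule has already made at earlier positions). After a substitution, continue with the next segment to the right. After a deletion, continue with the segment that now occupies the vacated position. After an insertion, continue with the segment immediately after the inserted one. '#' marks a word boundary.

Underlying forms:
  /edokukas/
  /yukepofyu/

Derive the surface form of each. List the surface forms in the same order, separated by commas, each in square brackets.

[hedogugas], [yugepofyu]

/edokukas/:
  1 Final Vowel Raising: no change — [edokukas]
  2 Voicing Between Vowels: [edokukas] → [edogugas]
  3 Glottal Epenthesis: [edogugas] → [hedogugas]
/yukepofyu/:
  1 Final Vowel Raising: no change — [yukepofyu]
  2 Voicing Between Vowels: [yukepofyu] → [yugepofyu]
  3 Glottal Epenthesis: no change — [yugepofyu]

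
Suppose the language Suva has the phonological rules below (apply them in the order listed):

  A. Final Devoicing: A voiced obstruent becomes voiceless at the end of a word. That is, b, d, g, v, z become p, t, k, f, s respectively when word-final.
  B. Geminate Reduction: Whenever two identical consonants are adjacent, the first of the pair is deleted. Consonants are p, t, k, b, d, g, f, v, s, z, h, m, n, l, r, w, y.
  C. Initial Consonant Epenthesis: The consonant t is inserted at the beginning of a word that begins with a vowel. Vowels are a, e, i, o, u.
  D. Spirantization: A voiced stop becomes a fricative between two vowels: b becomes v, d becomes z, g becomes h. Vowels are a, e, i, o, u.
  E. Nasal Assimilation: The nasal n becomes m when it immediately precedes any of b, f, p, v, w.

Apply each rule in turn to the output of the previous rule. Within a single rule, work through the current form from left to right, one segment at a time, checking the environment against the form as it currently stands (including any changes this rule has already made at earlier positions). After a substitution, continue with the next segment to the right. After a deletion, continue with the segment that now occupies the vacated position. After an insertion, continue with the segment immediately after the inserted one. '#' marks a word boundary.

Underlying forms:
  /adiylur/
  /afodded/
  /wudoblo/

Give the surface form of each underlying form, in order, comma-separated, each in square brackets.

[taziylur], [tafozet], [wuzoblo]

/adiylur/:
  A Final Devoicing: no change — [adiylur]
  B Geminate Reduction: no change — [adiylur]
  C Initial Consonant Epenthesis: [adiylur] → [tadiylur]
  D Spirantization: [tadiylur] → [taziylur]
  E Nasal Assimilation: no change — [taziylur]
/afodded/:
  A Final Devoicing: [afodded] → [afoddet]
  B Geminate Reduction: [afoddet] → [afodet]
  C Initial Consonant Epenthesis: [afodet] → [tafodet]
  D Spirantization: [tafodet] → [tafozet]
  E Nasal Assimilation: no change — [tafozet]
/wudoblo/:
  A Final Devoicing: no change — [wudoblo]
  B Geminate Reduction: no change — [wudoblo]
  C Initial Consonant Epenthesis: no change — [wudoblo]
  D Spirantization: [wudoblo] → [wuzoblo]
  E Nasal Assimilation: no change — [wuzoblo]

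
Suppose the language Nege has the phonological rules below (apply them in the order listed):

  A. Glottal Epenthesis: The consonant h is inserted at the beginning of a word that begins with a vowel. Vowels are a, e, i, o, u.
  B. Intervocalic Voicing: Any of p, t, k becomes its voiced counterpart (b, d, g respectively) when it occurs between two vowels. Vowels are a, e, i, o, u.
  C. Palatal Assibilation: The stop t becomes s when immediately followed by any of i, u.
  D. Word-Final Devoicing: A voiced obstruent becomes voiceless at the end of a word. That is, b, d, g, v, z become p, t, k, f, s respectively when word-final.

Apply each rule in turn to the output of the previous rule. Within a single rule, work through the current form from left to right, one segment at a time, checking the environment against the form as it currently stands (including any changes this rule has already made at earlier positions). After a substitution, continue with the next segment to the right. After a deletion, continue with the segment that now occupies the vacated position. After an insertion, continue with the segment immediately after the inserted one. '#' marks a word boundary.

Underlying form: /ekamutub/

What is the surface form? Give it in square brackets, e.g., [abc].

A Glottal Epenthesis: [ekamutub] → [hekamutub]
B Intervocalic Voicing: [hekamutub] → [hegamudub]
C Palatal Assibilation: no change — [hegamudub]
D Word-Final Devoicing: [hegamudub] → [hegamudup]

[hegamudup]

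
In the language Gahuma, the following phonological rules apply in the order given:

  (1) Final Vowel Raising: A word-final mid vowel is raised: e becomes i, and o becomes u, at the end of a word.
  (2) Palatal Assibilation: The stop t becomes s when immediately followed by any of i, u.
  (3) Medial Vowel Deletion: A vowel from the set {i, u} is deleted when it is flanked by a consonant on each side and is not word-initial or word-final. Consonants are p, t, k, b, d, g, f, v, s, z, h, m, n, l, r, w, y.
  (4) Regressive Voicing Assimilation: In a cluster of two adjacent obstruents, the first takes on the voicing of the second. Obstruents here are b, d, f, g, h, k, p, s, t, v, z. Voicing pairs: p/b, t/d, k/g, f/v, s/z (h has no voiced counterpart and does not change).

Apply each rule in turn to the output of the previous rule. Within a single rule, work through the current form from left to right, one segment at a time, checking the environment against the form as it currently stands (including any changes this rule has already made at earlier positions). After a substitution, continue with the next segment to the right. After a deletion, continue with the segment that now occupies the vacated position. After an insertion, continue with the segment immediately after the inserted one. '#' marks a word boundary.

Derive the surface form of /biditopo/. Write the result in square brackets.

[bttopu]

(1) Final Vowel Raising: [biditopo] → [biditopu]
(2) Palatal Assibilation: no change — [biditopu]
(3) Medial Vowel Deletion: [biditopu] → [bdtopu]
(4) Regressive Voicing Assimilation: [bdtopu] → [bttopu]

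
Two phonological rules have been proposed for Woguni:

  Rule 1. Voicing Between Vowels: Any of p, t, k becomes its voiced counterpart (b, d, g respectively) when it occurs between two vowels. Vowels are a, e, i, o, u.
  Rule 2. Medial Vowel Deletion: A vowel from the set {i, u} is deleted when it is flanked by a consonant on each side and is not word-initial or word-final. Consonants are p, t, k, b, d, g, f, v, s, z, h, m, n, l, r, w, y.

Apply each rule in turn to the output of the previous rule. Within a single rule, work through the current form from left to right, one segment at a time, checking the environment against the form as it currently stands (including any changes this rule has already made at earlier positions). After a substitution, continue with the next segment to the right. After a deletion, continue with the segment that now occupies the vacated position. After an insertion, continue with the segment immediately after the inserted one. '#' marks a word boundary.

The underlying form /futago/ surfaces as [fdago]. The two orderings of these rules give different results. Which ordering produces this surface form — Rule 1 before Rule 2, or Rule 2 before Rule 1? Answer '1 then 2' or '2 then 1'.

1 then 2

Order 1 then 2:
  1 Voicing Between Vowels: [futago] → [fudago]
  2 Medial Vowel Deletion: [fudago] → [fdago]
  result: [fdago]
Order 2 then 1:
  2 Medial Vowel Deletion: [futago] → [ftago]
  1 Voicing Between Vowels: no change — [ftago]
  result: [ftago]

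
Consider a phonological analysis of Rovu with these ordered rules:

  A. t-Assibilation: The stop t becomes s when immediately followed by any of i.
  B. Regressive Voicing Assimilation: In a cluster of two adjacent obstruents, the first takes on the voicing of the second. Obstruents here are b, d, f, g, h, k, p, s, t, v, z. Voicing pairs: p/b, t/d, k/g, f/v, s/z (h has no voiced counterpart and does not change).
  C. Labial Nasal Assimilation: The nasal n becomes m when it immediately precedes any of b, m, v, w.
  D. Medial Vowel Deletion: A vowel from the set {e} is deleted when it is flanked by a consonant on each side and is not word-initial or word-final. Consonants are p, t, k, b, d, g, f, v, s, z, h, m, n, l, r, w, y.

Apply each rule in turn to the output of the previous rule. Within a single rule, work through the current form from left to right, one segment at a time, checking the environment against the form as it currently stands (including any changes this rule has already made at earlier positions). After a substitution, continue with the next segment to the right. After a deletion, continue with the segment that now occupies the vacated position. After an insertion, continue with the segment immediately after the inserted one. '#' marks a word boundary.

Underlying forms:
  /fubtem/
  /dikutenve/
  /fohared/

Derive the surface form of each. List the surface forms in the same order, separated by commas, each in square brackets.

[fuptm], [dikutmve], [fohard]

/fubtem/:
  A t-Assibilation: no change — [fubtem]
  B Regressive Voicing Assimilation: [fubtem] → [fuptem]
  C Labial Nasal Assimilation: no change — [fuptem]
  D Medial Vowel Deletion: [fuptem] → [fuptm]
/dikutenve/:
  A t-Assibilation: no change — [dikutenve]
  B Regressive Voicing Assimilation: no change — [dikutenve]
  C Labial Nasal Assimilation: [dikutenve] → [dikutemve]
  D Medial Vowel Deletion: [dikutemve] → [dikutmve]
/fohared/:
  A t-Assibilation: no change — [fohared]
  B Regressive Voicing Assimilation: no change — [fohared]
  C Labial Nasal Assimilation: no change — [fohared]
  D Medial Vowel Deletion: [fohared] → [fohard]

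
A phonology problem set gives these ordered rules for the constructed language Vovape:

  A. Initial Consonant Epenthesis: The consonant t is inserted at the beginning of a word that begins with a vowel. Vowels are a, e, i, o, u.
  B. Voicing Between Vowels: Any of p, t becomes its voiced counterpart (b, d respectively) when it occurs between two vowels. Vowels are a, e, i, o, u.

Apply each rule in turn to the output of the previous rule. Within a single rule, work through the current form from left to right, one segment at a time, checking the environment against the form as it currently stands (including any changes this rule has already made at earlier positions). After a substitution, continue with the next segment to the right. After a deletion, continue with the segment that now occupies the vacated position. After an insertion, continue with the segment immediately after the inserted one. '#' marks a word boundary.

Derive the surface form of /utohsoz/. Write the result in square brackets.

[tudohsoz]

A Initial Consonant Epenthesis: [utohsoz] → [tutohsoz]
B Voicing Between Vowels: [tutohsoz] → [tudohsoz]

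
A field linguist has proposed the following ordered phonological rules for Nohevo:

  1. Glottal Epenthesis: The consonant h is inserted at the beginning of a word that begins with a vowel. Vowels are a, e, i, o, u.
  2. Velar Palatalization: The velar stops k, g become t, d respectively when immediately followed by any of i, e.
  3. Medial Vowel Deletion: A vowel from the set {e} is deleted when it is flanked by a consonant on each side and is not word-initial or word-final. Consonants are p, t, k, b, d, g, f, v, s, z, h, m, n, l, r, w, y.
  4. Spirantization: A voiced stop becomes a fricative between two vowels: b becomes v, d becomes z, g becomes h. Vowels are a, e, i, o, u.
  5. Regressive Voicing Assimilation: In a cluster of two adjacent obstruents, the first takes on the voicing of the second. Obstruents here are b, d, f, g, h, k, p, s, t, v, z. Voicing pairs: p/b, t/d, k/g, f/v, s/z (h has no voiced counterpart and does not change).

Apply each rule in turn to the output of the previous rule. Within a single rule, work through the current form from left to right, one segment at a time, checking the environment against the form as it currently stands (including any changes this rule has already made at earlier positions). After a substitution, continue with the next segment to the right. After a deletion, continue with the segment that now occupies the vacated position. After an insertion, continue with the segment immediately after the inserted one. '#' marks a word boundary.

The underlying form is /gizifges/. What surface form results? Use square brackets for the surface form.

1 Glottal Epenthesis: no change — [gizifges]
2 Velar Palatalization: [gizifges] → [dizifdes]
3 Medial Vowel Deletion: [dizifdes] → [dizifds]
4 Spirantization: no change — [dizifds]
5 Regressive Voicing Assimilation: [dizifds] → [dizivts]

[dizivts]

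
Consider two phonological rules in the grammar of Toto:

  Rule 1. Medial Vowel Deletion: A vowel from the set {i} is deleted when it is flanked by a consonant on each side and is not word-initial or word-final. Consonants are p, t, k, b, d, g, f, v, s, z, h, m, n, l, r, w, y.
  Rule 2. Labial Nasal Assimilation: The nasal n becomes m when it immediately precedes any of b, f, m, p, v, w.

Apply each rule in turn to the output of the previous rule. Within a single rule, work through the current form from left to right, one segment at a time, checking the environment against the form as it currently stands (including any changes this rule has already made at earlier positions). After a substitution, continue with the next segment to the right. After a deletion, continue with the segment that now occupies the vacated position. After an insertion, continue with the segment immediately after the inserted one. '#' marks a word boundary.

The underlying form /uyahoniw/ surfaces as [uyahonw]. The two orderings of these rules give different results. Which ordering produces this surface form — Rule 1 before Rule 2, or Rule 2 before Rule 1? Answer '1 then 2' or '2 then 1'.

2 then 1

Order 1 then 2:
  1 Medial Vowel Deletion: [uyahoniw] → [uyahonw]
  2 Labial Nasal Assimilation: [uyahonw] → [uyahomw]
  result: [uyahomw]
Order 2 then 1:
  2 Labial Nasal Assimilation: no change — [uyahoniw]
  1 Medial Vowel Deletion: [uyahoniw] → [uyahonw]
  result: [uyahonw]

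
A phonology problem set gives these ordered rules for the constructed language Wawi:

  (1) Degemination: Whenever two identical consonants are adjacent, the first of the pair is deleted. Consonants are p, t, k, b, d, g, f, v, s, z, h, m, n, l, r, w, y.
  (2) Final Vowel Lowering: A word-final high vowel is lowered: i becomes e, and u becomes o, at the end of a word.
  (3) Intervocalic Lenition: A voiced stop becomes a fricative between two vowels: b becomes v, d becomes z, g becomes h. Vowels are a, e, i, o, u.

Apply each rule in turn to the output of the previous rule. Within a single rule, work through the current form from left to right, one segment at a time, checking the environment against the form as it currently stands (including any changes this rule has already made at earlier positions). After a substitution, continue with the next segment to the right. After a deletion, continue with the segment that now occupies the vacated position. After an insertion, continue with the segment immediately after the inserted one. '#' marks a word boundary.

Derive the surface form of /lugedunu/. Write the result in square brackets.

[luhezuno]

(1) Degemination: no change — [lugedunu]
(2) Final Vowel Lowering: [lugedunu] → [lugeduno]
(3) Intervocalic Lenition: [lugeduno] → [luhezuno]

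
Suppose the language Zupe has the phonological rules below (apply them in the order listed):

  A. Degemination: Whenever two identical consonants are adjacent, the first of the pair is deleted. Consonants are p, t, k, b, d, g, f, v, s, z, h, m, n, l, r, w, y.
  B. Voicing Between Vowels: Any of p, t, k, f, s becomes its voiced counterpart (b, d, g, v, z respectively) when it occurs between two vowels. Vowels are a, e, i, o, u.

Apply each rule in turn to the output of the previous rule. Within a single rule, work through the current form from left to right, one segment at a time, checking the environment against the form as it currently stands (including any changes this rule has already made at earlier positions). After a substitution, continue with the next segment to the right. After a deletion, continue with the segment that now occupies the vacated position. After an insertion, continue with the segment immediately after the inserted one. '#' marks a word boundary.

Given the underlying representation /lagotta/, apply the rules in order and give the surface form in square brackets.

A Degemination: [lagotta] → [lagota]
B Voicing Between Vowels: [lagota] → [lagoda]

[lagoda]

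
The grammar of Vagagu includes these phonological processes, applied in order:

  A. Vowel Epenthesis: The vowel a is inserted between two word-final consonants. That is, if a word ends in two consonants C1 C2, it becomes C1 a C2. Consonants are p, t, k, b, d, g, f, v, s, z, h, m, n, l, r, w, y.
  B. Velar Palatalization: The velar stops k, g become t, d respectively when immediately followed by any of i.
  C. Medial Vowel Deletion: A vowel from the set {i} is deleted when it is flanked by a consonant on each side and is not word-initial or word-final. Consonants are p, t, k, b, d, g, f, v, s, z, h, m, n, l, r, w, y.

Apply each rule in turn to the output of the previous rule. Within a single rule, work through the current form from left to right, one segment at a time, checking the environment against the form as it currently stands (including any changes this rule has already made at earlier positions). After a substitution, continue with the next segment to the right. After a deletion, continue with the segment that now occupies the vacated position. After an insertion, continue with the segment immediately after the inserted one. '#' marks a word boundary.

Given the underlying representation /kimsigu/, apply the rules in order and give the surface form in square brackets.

A Vowel Epenthesis: no change — [kimsigu]
B Velar Palatalization: [kimsigu] → [timsigu]
C Medial Vowel Deletion: [timsigu] → [tmsgu]

[tmsgu]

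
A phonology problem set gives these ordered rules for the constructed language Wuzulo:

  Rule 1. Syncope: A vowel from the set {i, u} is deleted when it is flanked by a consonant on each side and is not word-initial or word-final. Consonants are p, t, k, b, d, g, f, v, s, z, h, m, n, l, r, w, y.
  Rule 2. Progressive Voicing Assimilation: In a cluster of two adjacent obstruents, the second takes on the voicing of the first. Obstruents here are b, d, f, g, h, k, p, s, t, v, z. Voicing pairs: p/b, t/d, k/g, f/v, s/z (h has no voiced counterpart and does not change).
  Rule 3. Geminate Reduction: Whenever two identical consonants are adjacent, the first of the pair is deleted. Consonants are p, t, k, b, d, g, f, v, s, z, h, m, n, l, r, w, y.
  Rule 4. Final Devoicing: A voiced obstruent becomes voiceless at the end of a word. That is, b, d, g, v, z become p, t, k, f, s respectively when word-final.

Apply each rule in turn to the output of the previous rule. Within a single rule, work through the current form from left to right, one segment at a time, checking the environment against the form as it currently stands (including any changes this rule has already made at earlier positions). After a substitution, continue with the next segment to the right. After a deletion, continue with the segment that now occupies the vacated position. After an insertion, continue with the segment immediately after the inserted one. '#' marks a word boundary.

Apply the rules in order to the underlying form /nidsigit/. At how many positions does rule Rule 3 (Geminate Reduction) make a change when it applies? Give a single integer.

0

Rule 1 Syncope: [nidsigit] → [ndsgt]
Rule 2 Progressive Voicing Assimilation: [ndsgt] → [ndzgd]
Rule 3 Geminate Reduction: no change — [ndzgd]
Rule 4 Final Devoicing: [ndzgd] → [ndzgt]
Rule Rule 3 changed 0 position(s).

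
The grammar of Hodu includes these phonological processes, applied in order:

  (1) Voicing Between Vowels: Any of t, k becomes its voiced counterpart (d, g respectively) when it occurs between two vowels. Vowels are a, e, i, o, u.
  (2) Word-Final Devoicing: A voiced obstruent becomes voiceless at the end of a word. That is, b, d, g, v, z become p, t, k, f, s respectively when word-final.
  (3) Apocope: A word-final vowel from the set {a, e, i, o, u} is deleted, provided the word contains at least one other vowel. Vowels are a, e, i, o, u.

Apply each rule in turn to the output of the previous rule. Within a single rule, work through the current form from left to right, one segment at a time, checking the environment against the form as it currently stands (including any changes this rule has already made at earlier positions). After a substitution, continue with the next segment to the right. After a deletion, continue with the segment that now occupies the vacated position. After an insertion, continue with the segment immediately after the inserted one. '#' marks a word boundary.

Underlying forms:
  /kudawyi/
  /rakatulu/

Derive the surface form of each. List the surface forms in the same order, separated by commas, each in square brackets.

[kudawy], [ragadul]

/kudawyi/:
  (1) Voicing Between Vowels: no change — [kudawyi]
  (2) Word-Final Devoicing: no change — [kudawyi]
  (3) Apocope: [kudawyi] → [kudawy]
/rakatulu/:
  (1) Voicing Between Vowels: [rakatulu] → [ragadulu]
  (2) Word-Final Devoicing: no change — [ragadulu]
  (3) Apocope: [ragadulu] → [ragadul]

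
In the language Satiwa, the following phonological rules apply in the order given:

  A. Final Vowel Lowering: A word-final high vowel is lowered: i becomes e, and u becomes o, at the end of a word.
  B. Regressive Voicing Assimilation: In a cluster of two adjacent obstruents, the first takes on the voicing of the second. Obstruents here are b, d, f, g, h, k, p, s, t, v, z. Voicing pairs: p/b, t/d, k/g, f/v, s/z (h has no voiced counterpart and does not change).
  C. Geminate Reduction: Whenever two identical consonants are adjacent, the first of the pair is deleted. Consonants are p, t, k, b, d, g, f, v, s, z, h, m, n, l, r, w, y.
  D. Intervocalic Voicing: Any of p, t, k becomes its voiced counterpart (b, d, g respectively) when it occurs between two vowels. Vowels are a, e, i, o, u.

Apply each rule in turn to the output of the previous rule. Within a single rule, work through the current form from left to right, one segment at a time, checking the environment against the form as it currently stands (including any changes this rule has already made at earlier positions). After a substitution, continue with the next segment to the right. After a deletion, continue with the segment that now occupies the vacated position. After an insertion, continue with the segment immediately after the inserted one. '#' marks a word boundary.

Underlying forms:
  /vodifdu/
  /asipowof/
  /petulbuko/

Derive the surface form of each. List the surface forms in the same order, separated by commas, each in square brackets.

[vodivdo], [asibowof], [pedulbugo]

/vodifdu/:
  A Final Vowel Lowering: [vodifdu] → [vodifdo]
  B Regressive Voicing Assimilation: [vodifdo] → [vodivdo]
  C Geminate Reduction: no change — [vodivdo]
  D Intervocalic Voicing: no change — [vodivdo]
/asipowof/:
  A Final Vowel Lowering: no change — [asipowof]
  B Regressive Voicing Assimilation: no change — [asipowof]
  C Geminate Reduction: no change — [asipowof]
  D Intervocalic Voicing: [asipowof] → [asibowof]
/petulbuko/:
  A Final Vowel Lowering: no change — [petulbuko]
  B Regressive Voicing Assimilation: no change — [petulbuko]
  C Geminate Reduction: no change — [petulbuko]
  D Intervocalic Voicing: [petulbuko] → [pedulbugo]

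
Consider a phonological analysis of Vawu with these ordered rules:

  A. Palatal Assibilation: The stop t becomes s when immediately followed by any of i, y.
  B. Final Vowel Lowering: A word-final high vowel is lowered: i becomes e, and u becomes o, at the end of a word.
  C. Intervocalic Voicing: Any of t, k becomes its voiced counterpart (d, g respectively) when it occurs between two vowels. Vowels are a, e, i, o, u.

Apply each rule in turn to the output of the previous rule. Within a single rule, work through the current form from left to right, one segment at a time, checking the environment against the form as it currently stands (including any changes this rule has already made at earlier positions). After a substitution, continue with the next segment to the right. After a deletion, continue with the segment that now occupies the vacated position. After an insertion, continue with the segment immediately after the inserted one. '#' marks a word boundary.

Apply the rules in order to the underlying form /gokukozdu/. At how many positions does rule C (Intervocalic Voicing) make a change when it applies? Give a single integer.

A Palatal Assibilation: no change — [gokukozdu]
B Final Vowel Lowering: [gokukozdu] → [gokukozdo]
C Intervocalic Voicing: [gokukozdo] → [gogugozdo]
Rule C changed 2 position(s).

2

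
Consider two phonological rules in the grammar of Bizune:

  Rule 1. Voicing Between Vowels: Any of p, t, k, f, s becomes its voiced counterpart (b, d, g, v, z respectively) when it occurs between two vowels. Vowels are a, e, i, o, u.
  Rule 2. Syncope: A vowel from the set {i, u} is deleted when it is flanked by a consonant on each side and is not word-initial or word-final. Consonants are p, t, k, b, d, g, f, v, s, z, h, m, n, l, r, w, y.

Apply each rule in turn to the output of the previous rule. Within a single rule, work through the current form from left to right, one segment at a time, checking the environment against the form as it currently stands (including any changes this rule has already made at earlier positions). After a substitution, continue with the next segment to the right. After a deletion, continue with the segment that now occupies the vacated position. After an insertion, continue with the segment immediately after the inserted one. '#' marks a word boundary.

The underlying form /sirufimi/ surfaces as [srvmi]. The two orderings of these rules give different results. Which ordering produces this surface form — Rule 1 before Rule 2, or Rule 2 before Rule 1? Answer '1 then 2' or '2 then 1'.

1 then 2

Order 1 then 2:
  1 Voicing Between Vowels: [sirufimi] → [siruvimi]
  2 Syncope: [siruvimi] → [srvmi]
  result: [srvmi]
Order 2 then 1:
  2 Syncope: [sirufimi] → [srfmi]
  1 Voicing Between Vowels: no change — [srfmi]
  result: [srfmi]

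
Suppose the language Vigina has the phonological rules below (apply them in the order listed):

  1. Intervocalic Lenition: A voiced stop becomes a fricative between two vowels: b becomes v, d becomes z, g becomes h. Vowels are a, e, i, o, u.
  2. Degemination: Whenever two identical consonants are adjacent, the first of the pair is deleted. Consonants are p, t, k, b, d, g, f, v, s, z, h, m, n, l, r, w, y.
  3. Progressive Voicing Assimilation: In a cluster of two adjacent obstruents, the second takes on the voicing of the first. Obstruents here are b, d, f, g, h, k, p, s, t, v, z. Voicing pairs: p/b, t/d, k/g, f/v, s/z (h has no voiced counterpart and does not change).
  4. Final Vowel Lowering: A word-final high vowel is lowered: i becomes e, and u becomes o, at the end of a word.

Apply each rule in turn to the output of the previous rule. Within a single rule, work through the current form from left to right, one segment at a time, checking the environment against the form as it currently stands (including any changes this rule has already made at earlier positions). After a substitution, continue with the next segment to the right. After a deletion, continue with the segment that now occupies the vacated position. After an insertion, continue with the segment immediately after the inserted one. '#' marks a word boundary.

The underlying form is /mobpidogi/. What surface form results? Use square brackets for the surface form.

[mobbizohe]

1 Intervocalic Lenition: [mobpidogi] → [mobpizohi]
2 Degemination: no change — [mobpizohi]
3 Progressive Voicing Assimilation: [mobpizohi] → [mobbizohi]
4 Final Vowel Lowering: [mobbizohi] → [mobbizohe]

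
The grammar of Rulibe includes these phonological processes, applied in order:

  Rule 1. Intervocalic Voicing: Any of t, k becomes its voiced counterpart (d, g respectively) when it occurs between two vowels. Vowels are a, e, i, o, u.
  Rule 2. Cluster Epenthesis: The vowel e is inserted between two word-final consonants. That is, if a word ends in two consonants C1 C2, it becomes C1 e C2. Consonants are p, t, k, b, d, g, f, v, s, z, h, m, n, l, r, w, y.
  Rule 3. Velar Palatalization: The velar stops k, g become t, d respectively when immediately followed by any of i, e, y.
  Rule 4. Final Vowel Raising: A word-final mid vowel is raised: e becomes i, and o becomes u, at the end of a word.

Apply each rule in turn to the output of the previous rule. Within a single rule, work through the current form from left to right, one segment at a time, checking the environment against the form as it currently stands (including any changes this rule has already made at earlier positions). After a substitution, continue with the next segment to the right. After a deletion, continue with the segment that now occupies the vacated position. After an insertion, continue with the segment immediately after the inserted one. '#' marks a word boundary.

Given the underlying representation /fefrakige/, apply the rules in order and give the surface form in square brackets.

Rule 1 Intervocalic Voicing: [fefrakige] → [fefragige]
Rule 2 Cluster Epenthesis: no change — [fefragige]
Rule 3 Velar Palatalization: [fefragige] → [fefradide]
Rule 4 Final Vowel Raising: [fefradide] → [fefradidi]

[fefradidi]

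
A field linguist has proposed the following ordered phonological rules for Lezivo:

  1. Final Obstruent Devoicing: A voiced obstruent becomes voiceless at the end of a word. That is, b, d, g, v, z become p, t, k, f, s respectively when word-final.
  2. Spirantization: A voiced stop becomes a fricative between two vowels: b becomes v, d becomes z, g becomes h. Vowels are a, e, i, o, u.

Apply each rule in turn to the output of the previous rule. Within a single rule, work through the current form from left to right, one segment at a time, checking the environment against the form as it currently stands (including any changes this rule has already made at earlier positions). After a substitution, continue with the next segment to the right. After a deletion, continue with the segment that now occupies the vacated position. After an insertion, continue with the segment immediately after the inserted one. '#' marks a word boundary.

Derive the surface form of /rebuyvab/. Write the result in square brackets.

1 Final Obstruent Devoicing: [rebuyvab] → [rebuyvap]
2 Spirantization: [rebuyvap] → [revuyvap]

[revuyvap]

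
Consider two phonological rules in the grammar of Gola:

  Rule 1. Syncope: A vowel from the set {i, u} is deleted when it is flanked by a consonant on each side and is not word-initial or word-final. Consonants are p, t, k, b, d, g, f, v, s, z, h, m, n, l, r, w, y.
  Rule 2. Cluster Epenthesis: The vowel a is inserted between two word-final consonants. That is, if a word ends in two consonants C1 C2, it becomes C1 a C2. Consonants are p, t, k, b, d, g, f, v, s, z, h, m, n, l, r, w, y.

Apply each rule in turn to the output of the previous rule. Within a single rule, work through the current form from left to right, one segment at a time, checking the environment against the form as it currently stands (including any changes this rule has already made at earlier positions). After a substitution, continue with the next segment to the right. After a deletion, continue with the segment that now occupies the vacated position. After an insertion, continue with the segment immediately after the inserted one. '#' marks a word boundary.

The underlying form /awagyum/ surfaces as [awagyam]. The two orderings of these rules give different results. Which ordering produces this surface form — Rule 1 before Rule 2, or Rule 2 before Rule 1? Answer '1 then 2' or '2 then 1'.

1 then 2

Order 1 then 2:
  1 Syncope: [awagyum] → [awagym]
  2 Cluster Epenthesis: [awagym] → [awagyam]
  result: [awagyam]
Order 2 then 1:
  2 Cluster Epenthesis: no change — [awagyum]
  1 Syncope: [awagyum] → [awagym]
  result: [awagym]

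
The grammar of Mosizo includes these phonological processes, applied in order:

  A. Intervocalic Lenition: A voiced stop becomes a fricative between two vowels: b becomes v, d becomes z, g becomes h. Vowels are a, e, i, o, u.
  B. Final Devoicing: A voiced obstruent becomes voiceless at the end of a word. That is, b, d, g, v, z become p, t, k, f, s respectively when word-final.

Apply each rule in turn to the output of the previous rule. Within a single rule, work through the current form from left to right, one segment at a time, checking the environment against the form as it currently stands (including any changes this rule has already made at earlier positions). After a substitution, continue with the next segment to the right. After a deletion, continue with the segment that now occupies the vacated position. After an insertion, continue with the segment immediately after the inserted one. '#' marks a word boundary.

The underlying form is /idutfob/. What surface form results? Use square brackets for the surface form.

[izutfop]

A Intervocalic Lenition: [idutfob] → [izutfob]
B Final Devoicing: [izutfob] → [izutfop]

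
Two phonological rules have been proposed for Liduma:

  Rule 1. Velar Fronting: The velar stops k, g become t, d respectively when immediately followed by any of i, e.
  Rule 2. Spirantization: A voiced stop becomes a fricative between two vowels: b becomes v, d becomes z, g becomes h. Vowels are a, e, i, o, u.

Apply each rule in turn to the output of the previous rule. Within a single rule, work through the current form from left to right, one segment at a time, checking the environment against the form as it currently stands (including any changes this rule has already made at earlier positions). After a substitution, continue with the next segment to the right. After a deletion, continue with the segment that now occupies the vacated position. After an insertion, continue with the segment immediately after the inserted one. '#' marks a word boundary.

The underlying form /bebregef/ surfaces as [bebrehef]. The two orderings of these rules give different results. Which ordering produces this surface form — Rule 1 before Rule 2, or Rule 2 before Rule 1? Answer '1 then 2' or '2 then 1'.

2 then 1

Order 1 then 2:
  1 Velar Fronting: [bebregef] → [bebredef]
  2 Spirantization: [bebredef] → [bebrezef]
  result: [bebrezef]
Order 2 then 1:
  2 Spirantization: [bebregef] → [bebrehef]
  1 Velar Fronting: no change — [bebrehef]
  result: [bebrehef]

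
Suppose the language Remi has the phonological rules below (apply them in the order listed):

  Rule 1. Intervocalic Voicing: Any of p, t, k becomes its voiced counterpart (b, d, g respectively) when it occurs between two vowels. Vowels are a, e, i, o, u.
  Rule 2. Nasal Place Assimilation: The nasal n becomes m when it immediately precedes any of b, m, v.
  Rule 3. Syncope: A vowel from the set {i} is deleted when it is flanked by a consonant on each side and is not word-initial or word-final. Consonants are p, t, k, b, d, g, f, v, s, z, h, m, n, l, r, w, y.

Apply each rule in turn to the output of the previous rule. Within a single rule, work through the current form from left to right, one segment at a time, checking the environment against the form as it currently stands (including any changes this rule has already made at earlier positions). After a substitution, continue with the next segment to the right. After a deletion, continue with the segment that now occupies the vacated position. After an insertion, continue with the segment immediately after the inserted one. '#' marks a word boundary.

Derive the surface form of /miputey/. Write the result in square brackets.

Rule 1 Intervocalic Voicing: [miputey] → [mibudey]
Rule 2 Nasal Place Assimilation: no change — [mibudey]
Rule 3 Syncope: [mibudey] → [mbudey]

[mbudey]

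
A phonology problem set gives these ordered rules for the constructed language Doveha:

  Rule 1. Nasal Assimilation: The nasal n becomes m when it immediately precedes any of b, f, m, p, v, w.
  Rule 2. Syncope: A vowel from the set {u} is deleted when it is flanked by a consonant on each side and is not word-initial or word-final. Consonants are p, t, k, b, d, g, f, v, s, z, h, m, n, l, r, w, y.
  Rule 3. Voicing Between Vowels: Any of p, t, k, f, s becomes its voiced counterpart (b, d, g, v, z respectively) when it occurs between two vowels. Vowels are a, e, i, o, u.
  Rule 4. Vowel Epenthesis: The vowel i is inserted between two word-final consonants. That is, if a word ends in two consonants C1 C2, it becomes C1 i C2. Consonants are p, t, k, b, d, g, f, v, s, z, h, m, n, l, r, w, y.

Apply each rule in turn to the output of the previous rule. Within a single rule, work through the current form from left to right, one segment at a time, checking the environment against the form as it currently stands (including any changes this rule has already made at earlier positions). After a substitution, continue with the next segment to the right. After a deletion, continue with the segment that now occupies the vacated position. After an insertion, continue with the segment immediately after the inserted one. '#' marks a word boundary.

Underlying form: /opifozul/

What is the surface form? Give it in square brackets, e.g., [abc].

Rule 1 Nasal Assimilation: no change — [opifozul]
Rule 2 Syncope: [opifozul] → [opifozl]
Rule 3 Voicing Between Vowels: [opifozl] → [obivozl]
Rule 4 Vowel Epenthesis: [obivozl] → [obivozil]

[obivozil]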